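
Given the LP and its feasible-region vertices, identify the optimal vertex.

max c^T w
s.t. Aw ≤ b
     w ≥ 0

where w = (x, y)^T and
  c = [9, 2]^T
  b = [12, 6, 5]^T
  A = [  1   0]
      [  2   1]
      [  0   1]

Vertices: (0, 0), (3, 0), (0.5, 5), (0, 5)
Evaluating z = 9x + 2y at each vertex:
  (0, 0): z = 0
  (3, 0): z = 27
  (0.5, 5): z = 14.5
  (0, 5): z = 10

The largest value is z = 27, attained at (3, 0).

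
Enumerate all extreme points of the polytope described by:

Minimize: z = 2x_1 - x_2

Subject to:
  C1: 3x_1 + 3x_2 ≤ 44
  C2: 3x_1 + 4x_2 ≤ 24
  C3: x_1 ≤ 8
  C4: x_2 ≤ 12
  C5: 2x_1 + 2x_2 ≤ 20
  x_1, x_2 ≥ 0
Each vertex is the intersection of two constraint boundaries that also satisfies all remaining constraints:
  x_1 = 0 and x_2 = 0 → (0, 0)
  3x_1 + 4x_2 = 24 and x_1 = 8 → (8, 0)
  3x_1 + 4x_2 = 24 and x_1 = 0 → (0, 6)

Vertices: (0, 0), (8, 0), (0, 6)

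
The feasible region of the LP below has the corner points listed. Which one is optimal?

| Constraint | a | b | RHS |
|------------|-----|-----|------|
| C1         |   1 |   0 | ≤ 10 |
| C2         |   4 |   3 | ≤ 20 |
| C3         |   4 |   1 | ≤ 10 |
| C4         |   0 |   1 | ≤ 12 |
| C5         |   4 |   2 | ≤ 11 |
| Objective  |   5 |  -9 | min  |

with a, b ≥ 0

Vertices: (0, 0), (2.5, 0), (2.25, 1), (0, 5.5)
Evaluating z = 5a - 9b at each vertex:
  (0, 0): z = 0
  (2.5, 0): z = 12.5
  (2.25, 1): z = 2.25
  (0, 5.5): z = -49.5

The smallest value is z = -49.5, attained at (0, 5.5).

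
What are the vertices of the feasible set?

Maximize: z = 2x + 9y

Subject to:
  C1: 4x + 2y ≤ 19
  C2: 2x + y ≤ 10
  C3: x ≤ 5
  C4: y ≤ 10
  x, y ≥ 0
Each vertex is the intersection of two constraint boundaries that also satisfies all remaining constraints:
  x = 0 and y = 0 → (0, 0)
  4x + 2y = 19 and y = 0 → (4.75, 0)
  4x + 2y = 19 and x = 0 → (0, 9.5)

Vertices: (0, 0), (4.75, 0), (0, 9.5)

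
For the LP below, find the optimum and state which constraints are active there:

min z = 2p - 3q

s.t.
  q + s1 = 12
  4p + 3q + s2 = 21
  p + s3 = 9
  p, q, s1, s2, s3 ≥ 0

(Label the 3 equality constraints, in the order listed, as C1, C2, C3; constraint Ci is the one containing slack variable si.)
Optimal: p = 0, q = 7
Slack at optimum:
  C1: slack = 5
  C2: slack = 0 (binding)
  C3: slack = 9
  p ≥ 0: p = 0 (binding)
  q ≥ 0: q = 7
Binding constraints: C2, p ≥ 0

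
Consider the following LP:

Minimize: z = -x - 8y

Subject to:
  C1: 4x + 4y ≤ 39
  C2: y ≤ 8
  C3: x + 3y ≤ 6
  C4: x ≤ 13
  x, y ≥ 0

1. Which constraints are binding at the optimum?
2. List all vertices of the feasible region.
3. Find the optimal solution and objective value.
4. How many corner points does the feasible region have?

1. C3, x ≥ 0
2. (0, 0), (6, 0), (0, 2)
3. x = 0, y = 2, z = -16
4. 3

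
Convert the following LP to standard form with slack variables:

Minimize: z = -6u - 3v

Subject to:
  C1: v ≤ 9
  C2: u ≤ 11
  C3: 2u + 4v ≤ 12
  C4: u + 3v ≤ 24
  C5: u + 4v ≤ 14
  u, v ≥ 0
min z = -6u - 3v

s.t.
  v + s1 = 9
  u + s2 = 11
  2u + 4v + s3 = 12
  u + 3v + s4 = 24
  u + 4v + s5 = 14
  u, v, s1, s2, s3, s4, s5 ≥ 0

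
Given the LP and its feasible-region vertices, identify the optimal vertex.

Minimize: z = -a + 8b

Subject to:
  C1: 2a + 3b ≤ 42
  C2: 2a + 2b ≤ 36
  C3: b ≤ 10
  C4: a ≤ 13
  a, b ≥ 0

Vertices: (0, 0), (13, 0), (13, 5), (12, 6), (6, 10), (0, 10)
(13, 0) with z = -13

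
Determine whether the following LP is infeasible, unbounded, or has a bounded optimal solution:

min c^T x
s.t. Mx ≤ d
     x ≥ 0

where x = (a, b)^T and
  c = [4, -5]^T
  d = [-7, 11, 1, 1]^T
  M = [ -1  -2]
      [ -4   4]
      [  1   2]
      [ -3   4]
One constraint requires a + 2b ≤ 1, while the constraint -a - 2b ≤ -7 is equivalent to a + 2b ≥ 7. Together they would need 7 ≤ a + 2b ≤ 1, which is impossible since 7 > 1. No point satisfies all constraints.

Infeasible — the constraint set is empty.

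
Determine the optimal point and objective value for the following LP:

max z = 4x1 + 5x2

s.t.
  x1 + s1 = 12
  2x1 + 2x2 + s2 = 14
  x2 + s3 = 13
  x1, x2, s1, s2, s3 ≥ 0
Each vertex is the intersection of two constraint boundaries that also satisfies all remaining constraints:
  x1 = 0 and x2 = 0 → (0, 0)
  2x1 + 2x2 = 14 and x2 = 0 → (7, 0)
  2x1 + 2x2 = 14 and x1 = 0 → (0, 7)

Evaluating z = 4x1 + 5x2 at each vertex:
  (0, 0): z = 0
  (7, 0): z = 28
  (0, 7): z = 35

The maximum is at (0, 7) with z = 35.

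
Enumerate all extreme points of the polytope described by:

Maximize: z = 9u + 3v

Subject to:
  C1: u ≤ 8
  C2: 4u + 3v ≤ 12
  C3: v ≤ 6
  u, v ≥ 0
Each vertex is the intersection of two constraint boundaries that also satisfies all remaining constraints:
  u = 0 and v = 0 → (0, 0)
  4u + 3v = 12 and v = 0 → (3, 0)
  4u + 3v = 12 and u = 0 → (0, 4)

Vertices: (0, 0), (3, 0), (0, 4)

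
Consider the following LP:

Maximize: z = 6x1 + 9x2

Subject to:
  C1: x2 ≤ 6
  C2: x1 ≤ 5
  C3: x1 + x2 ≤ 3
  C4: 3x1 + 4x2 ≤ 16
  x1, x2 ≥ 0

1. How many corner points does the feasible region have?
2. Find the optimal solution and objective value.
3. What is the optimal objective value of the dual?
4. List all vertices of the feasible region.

1. 3
2. x1 = 0, x2 = 3, z = 27
3. 27 (by strong duality, equal to the primal optimum)
4. (0, 0), (3, 0), (0, 3)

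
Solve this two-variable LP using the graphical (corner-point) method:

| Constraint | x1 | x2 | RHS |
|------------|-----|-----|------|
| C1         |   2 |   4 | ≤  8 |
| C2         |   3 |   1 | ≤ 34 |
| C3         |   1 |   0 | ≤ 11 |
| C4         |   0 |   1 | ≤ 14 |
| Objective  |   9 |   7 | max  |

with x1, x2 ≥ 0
Each vertex is the intersection of two constraint boundaries that also satisfies all remaining constraints:
  x1 = 0 and x2 = 0 → (0, 0)
  2x1 + 4x2 = 8 and x2 = 0 → (4, 0)
  2x1 + 4x2 = 8 and x1 = 0 → (0, 2)

Evaluating z = 9x1 + 7x2 at each vertex:
  (0, 0): z = 0
  (4, 0): z = 36
  (0, 2): z = 14

The maximum is at (4, 0) with z = 36.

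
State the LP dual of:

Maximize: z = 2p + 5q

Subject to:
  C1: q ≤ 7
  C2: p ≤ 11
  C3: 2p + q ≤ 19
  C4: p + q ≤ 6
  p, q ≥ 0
Minimize: z = 7y1 + 11y2 + 19y3 + 6y4

Subject to:
  C1: -y2 - 2y3 - y4 ≤ -2
  C2: -y1 - y3 - y4 ≤ -5
  y1, y2, y3, y4 ≥ 0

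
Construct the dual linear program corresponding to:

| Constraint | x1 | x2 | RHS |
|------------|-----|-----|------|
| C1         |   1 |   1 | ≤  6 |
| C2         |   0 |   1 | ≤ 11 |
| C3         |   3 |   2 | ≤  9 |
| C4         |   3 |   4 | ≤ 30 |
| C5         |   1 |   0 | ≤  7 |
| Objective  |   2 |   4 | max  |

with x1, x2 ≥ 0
Minimize: z = 6y1 + 11y2 + 9y3 + 30y4 + 7y5

Subject to:
  C1: -y1 - 3y3 - 3y4 - y5 ≤ -2
  C2: -y1 - y2 - 2y3 - 4y4 ≤ -4
  y1, y2, y3, y4, y5 ≥ 0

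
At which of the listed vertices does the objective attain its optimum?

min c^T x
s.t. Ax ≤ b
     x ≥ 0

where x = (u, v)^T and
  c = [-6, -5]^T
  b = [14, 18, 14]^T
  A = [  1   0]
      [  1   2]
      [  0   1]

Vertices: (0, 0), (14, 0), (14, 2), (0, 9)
Evaluating z = -6u - 5v at each vertex:
  (0, 0): z = 0
  (14, 0): z = -84
  (14, 2): z = -94
  (0, 9): z = -45

The smallest value is z = -94, attained at (14, 2).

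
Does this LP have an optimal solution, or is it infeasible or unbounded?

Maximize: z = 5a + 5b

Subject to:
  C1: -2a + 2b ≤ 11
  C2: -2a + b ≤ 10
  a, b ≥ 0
Feasible point: (0, 0) satisfies every constraint, so the LP is feasible.
Direction d = (1, 0): for each constraint row a, a·d ≤ 0 —
  (-2)(1) + (2)(0) = -2 ≤ 0
  (-2)(1) + (1)(0) = -2 ≤ 0
and d ≥ 0, so (0, 0) + t·d stays feasible for every t ≥ 0. Along this ray z = 5a + 5b changes by 5 per unit t, so z → +∞.

Unbounded — the objective can increase without bound over the feasible region.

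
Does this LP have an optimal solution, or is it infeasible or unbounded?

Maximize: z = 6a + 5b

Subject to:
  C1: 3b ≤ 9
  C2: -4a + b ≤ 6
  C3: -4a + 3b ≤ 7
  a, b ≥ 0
Feasible point: (0, 0) satisfies every constraint, so the LP is feasible.
Direction d = (1, 0): for each constraint row a, a·d ≤ 0 —
  (0)(1) + (3)(0) = 0 ≤ 0
  (-4)(1) + (1)(0) = -4 ≤ 0
  (-4)(1) + (3)(0) = -4 ≤ 0
and d ≥ 0, so (0, 0) + t·d stays feasible for every t ≥ 0. Along this ray z = 6a + 5b changes by 6 per unit t, so z → +∞.

The LP is unbounded; z can be made arbitrarily large.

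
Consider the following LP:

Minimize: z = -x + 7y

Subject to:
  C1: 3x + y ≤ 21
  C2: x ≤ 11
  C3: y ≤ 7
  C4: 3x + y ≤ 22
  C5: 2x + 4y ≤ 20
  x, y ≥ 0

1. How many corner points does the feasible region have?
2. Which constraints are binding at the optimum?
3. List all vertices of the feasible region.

1. 4
2. C1, y ≥ 0
3. (0, 0), (7, 0), (6.4, 1.8), (0, 5)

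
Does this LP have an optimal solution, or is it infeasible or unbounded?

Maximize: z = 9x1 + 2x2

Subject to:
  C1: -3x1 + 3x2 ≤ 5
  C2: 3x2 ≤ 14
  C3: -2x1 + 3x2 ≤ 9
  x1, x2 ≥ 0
Feasible point: (0, 0) satisfies every constraint, so the LP is feasible.
Direction d = (1, 0): for each constraint row a, a·d ≤ 0 —
  (-3)(1) + (3)(0) = -3 ≤ 0
  (0)(1) + (3)(0) = 0 ≤ 0
  (-2)(1) + (3)(0) = -2 ≤ 0
and d ≥ 0, so (0, 0) + t·d stays feasible for every t ≥ 0. Along this ray z = 9x1 + 2x2 changes by 9 per unit t, so z → +∞.

Unbounded: there is a feasible ray along which z → +∞.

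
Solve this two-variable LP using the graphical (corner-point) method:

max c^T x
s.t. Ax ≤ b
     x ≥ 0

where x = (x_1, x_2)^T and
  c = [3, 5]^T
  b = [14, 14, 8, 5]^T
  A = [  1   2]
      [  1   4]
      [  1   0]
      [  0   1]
Each vertex is the intersection of two constraint boundaries that also satisfies all remaining constraints:
  x_1 = 0 and x_2 = 0 → (0, 0)
  x_1 = 8 and x_2 = 0 → (8, 0)
  x_1 + 4x_2 = 14 and x_1 = 8 → (8, 1.5)
  x_1 + 4x_2 = 14 and x_1 = 0 → (0, 3.5)

Evaluating z = 3x_1 + 5x_2 at each vertex:
  (0, 0): z = 0
  (8, 0): z = 24
  (8, 1.5): z = 31.5
  (0, 3.5): z = 17.5

The maximum is at (8, 1.5) with z = 31.5.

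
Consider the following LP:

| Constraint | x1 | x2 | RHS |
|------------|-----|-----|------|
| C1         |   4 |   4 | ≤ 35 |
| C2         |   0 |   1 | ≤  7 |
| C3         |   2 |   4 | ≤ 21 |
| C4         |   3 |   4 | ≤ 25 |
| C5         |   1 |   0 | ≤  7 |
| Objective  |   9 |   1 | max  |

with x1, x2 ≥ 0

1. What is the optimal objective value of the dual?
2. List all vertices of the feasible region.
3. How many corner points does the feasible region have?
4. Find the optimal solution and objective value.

1. 64 (by strong duality, equal to the primal optimum)
2. (0, 0), (7, 0), (7, 1), (4, 3.25), (0, 5.25)
3. 5
4. x1 = 7, x2 = 1, z = 64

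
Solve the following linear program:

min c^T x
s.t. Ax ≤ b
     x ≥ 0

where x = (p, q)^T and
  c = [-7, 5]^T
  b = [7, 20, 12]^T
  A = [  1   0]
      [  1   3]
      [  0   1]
p = 7, q = 0, z = -49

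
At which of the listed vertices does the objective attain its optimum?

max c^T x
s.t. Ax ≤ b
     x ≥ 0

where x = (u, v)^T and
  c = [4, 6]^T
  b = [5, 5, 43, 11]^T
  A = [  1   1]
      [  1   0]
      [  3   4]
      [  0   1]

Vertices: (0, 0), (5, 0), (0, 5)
(0, 5) with z = 30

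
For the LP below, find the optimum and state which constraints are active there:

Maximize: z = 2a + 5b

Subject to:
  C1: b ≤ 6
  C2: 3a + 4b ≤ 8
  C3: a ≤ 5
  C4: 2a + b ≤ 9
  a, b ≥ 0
Optimal: a = 0, b = 2
Binding: C2, a ≥ 0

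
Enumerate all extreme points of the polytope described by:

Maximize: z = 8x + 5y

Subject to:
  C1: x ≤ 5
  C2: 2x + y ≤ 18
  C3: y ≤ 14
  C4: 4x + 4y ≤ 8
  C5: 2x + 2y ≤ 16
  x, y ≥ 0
Each vertex is the intersection of two constraint boundaries that also satisfies all remaining constraints:
  x = 0 and y = 0 → (0, 0)
  4x + 4y = 8 and y = 0 → (2, 0)
  4x + 4y = 8 and x = 0 → (0, 2)

Vertices: (0, 0), (2, 0), (0, 2)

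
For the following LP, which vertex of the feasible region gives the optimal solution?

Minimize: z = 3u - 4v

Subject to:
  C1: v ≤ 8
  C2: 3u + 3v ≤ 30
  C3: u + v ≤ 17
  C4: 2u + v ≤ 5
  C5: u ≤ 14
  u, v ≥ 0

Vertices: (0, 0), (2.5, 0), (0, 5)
(0, 5) with z = -20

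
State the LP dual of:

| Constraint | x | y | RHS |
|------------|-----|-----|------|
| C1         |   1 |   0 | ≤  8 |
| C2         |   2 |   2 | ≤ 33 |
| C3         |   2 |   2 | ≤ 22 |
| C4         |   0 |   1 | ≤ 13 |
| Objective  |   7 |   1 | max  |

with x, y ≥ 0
Minimize: z = 8y1 + 33y2 + 22y3 + 13y4

Subject to:
  C1: -y1 - 2y2 - 2y3 ≤ -7
  C2: -2y2 - 2y3 - y4 ≤ -1
  y1, y2, y3, y4 ≥ 0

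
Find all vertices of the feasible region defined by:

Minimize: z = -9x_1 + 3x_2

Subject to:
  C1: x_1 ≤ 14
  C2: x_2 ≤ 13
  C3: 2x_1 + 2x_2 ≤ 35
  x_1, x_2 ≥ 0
Each vertex is the intersection of two constraint boundaries that also satisfies all remaining constraints:
  x_1 = 0 and x_2 = 0 → (0, 0)
  x_1 = 14 and x_2 = 0 → (14, 0)
  x_1 = 14 and 2x_1 + 2x_2 = 35 → (14, 3.5)
  x_2 = 13 and 2x_1 + 2x_2 = 35 → (4.5, 13)
  x_2 = 13 and x_1 = 0 → (0, 13)

Vertices: (0, 0), (14, 0), (14, 3.5), (4.5, 13), (0, 13)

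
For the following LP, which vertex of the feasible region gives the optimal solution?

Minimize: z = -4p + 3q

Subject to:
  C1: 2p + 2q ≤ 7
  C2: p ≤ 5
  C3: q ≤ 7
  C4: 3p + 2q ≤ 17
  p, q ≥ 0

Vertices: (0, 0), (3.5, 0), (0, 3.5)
(3.5, 0) with z = -14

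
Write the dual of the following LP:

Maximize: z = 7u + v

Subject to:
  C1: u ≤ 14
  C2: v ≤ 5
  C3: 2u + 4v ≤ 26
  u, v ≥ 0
Minimize: z = 14y1 + 5y2 + 26y3

Subject to:
  C1: -y1 - 2y3 ≤ -7
  C2: -y2 - 4y3 ≤ -1
  y1, y2, y3 ≥ 0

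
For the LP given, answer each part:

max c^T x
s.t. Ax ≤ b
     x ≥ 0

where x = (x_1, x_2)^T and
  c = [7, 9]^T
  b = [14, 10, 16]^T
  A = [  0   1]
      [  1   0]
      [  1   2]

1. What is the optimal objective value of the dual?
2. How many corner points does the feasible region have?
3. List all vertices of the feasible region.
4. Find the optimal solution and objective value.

1. 97 (by strong duality, equal to the primal optimum)
2. 4
3. (0, 0), (10, 0), (10, 3), (0, 8)
4. x_1 = 10, x_2 = 3, z = 97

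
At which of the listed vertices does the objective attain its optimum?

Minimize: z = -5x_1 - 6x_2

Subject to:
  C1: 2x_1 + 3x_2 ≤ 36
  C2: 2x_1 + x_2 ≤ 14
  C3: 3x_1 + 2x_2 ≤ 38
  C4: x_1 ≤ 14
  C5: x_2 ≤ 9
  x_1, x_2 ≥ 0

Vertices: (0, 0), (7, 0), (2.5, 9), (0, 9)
Evaluating z = -5x_1 - 6x_2 at each vertex:
  (0, 0): z = 0
  (7, 0): z = -35
  (2.5, 9): z = -66.5
  (0, 9): z = -54

The smallest value is z = -66.5, attained at (2.5, 9).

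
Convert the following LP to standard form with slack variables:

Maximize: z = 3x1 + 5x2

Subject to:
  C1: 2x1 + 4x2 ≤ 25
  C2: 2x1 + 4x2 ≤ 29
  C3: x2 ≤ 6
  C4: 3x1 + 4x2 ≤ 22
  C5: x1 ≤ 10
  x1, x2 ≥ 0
max z = 3x1 + 5x2

s.t.
  2x1 + 4x2 + s1 = 25
  2x1 + 4x2 + s2 = 29
  x2 + s3 = 6
  3x1 + 4x2 + s4 = 22
  x1 + s5 = 10
  x1, x2, s1, s2, s3, s4, s5 ≥ 0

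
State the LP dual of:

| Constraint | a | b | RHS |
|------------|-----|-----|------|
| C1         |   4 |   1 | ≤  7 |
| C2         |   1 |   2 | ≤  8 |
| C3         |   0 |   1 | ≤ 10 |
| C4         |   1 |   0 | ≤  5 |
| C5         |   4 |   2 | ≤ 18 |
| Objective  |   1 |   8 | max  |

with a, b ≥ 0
Minimize: z = 7y1 + 8y2 + 10y3 + 5y4 + 18y5

Subject to:
  C1: -4y1 - y2 - y4 - 4y5 ≤ -1
  C2: -y1 - 2y2 - y3 - 2y5 ≤ -8
  y1, y2, y3, y4, y5 ≥ 0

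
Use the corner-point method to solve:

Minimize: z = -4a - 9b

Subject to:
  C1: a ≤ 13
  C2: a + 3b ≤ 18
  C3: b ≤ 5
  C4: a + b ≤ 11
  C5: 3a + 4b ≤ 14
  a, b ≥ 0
Each vertex is the intersection of two constraint boundaries that also satisfies all remaining constraints:
  a = 0 and b = 0 → (0, 0)
  3a + 4b = 14 and b = 0 → (4.667, 0)
  3a + 4b = 14 and a = 0 → (0, 3.5)

Evaluating z = -4a - 9b at each vertex:
  (0, 0): z = 0
  (4.667, 0): z = -18.67
  (0, 3.5): z = -31.5

The minimum is at (0, 3.5) with z = -31.5.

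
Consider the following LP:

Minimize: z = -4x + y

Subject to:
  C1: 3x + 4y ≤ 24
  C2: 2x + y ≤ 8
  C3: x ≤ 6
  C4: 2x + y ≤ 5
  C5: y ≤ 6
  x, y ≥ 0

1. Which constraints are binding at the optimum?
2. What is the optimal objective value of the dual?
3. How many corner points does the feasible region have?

1. C4, y ≥ 0
2. -10 (by strong duality, equal to the primal optimum)
3. 3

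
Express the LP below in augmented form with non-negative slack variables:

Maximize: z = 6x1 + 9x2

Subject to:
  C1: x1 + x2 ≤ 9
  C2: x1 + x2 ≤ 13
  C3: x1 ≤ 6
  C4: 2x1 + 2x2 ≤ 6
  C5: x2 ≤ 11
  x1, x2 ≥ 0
max z = 6x1 + 9x2

s.t.
  x1 + x2 + s1 = 9
  x1 + x2 + s2 = 13
  x1 + s3 = 6
  2x1 + 2x2 + s4 = 6
  x2 + s5 = 11
  x1, x2, s1, s2, s3, s4, s5 ≥ 0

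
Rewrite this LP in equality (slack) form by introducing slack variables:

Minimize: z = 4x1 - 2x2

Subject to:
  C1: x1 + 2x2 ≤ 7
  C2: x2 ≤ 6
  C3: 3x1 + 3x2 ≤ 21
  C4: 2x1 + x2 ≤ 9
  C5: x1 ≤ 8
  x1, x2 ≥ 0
min z = 4x1 - 2x2

s.t.
  x1 + 2x2 + s1 = 7
  x2 + s2 = 6
  3x1 + 3x2 + s3 = 21
  2x1 + x2 + s4 = 9
  x1 + s5 = 8
  x1, x2, s1, s2, s3, s4, s5 ≥ 0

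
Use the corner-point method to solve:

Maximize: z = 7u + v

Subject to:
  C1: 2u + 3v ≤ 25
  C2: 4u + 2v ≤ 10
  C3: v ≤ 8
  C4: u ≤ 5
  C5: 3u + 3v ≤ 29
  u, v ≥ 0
Each vertex is the intersection of two constraint boundaries that also satisfies all remaining constraints:
  u = 0 and v = 0 → (0, 0)
  4u + 2v = 10 and v = 0 → (2.5, 0)
  4u + 2v = 10 and u = 0 → (0, 5)

Evaluating z = 7u + v at each vertex:
  (0, 0): z = 0
  (2.5, 0): z = 17.5
  (0, 5): z = 5

The maximum is at (2.5, 0) with z = 17.5.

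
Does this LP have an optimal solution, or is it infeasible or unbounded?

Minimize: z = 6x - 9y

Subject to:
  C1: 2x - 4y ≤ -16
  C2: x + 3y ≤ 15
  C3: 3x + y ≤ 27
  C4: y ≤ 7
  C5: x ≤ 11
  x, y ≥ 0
The point (0, 5) satisfies every constraint, so the LP is feasible; the constraints give x ≤ 11 and y ≤ 7, which with x, y ≥ 0 keep the feasible region inside a bounded box. A feasible, bounded LP attains a finite optimum at a vertex.

Evaluating z = 6x - 9y at each vertex:
  (0, 4): z = -36
  (1.2, 4.6): z = -34.2
  (0, 5): z = -45

Bounded optimum: z* = -45 at (0, 5).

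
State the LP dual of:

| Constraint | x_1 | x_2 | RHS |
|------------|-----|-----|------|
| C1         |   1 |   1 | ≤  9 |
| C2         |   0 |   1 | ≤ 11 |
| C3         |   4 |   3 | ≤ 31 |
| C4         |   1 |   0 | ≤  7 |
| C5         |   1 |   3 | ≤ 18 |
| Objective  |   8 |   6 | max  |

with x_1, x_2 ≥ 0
Minimize: z = 9y1 + 11y2 + 31y3 + 7y4 + 18y5

Subject to:
  C1: -y1 - 4y3 - y4 - y5 ≤ -8
  C2: -y1 - y2 - 3y3 - 3y5 ≤ -6
  y1, y2, y3, y4, y5 ≥ 0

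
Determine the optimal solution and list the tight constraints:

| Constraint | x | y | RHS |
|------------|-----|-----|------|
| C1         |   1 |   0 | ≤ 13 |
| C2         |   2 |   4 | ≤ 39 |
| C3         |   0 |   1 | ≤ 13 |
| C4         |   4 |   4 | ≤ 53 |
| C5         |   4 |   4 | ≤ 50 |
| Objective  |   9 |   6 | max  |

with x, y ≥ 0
Optimal: x = 12.5, y = 0
Slack at optimum:
  C1: slack = 0.5
  C2: slack = 14
  C3: slack = 13
  C4: slack = 3
  C5: slack = 0 (binding)
  x ≥ 0: x = 12.5
  y ≥ 0: y = 0 (binding)
Binding constraints: C5, y ≥ 0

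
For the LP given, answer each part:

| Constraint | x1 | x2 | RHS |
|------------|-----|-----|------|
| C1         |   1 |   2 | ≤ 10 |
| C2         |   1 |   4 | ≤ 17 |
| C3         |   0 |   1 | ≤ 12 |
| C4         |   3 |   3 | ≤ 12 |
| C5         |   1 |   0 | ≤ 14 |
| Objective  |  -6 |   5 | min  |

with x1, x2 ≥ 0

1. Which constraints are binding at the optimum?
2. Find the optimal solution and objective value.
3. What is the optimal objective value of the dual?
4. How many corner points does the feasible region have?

1. C4, x2 ≥ 0
2. x1 = 4, x2 = 0, z = -24
3. -24 (by strong duality, equal to the primal optimum)
4. 3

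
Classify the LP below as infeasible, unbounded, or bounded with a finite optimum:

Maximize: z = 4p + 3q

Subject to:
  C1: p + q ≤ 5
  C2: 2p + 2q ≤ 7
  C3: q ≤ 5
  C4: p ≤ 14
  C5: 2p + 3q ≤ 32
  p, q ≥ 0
The point (3.5, 0) satisfies every constraint, so the LP is feasible; the constraints give p ≤ 14 and q ≤ 5, which with p, q ≥ 0 keep the feasible region inside a bounded box. A feasible, bounded LP attains a finite optimum at a vertex.

Evaluating z = 4p + 3q at each vertex:
  (0, 0): z = 0
  (3.5, 0): z = 14
  (0, 3.5): z = 10.5

Feasible with finite optimum z* = 14 at (3.5, 0).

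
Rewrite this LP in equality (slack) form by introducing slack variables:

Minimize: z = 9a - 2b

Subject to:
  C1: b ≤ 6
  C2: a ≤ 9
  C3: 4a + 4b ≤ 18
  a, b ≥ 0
min z = 9a - 2b

s.t.
  b + s1 = 6
  a + s2 = 9
  4a + 4b + s3 = 18
  a, b, s1, s2, s3 ≥ 0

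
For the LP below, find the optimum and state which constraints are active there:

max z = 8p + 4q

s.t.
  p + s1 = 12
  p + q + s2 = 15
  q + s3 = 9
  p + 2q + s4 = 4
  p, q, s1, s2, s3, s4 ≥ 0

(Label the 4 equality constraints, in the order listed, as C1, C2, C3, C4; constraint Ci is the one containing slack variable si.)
Optimal: p = 4, q = 0
Slack at optimum:
  C1: slack = 8
  C2: slack = 11
  C3: slack = 9
  C4: slack = 0 (binding)
  p ≥ 0: p = 4
  q ≥ 0: q = 0 (binding)
Binding constraints: C4, q ≥ 0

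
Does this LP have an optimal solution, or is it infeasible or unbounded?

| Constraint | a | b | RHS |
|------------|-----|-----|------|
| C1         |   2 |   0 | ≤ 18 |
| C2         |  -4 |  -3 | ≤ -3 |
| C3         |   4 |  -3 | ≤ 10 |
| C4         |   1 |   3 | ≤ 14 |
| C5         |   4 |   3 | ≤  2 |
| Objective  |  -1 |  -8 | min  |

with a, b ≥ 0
C5 requires 4a + 3b ≤ 2, while C2 (-4a - 3b ≤ -3) is equivalent to 4a + 3b ≥ 3. Together they would need 3 ≤ 4a + 3b ≤ 2, which is impossible since 3 > 2. No point satisfies all constraints.

Infeasible: no point satisfies all constraints simultaneously.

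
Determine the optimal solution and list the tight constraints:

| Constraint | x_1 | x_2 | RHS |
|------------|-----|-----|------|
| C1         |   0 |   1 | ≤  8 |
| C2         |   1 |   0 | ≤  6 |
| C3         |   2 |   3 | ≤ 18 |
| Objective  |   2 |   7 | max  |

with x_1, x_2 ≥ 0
Optimal: x_1 = 0, x_2 = 6
Slack at optimum:
  C1: slack = 2
  C2: slack = 6
  C3: slack = 0 (binding)
  x_1 ≥ 0: x_1 = 0 (binding)
  x_2 ≥ 0: x_2 = 6
Binding constraints: C3, x_1 ≥ 0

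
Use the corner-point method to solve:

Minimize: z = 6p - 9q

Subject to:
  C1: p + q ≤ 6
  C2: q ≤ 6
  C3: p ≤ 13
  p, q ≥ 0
Each vertex is the intersection of two constraint boundaries that also satisfies all remaining constraints:
  p = 0 and q = 0 → (0, 0)
  p + q = 6 and q = 0 → (6, 0)
  p + q = 6 and q = 6 → (0, 6)

Evaluating z = 6p - 9q at each vertex:
  (0, 0): z = 0
  (6, 0): z = 36
  (0, 6): z = -54

The minimum is at (0, 6) with z = -54.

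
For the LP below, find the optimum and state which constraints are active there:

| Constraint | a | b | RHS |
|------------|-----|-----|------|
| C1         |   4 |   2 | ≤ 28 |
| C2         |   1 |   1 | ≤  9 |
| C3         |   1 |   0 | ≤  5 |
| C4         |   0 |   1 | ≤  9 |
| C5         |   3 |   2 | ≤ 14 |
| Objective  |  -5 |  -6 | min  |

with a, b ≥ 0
Optimal: a = 0, b = 7
Binding: C5, a ≥ 0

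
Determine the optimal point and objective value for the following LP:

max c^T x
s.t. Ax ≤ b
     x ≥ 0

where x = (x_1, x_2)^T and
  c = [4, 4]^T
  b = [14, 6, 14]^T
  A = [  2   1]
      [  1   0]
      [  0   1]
Each vertex is the intersection of two constraint boundaries that also satisfies all remaining constraints:
  x_1 = 0 and x_2 = 0 → (0, 0)
  x_1 = 6 and x_2 = 0 → (6, 0)
  2x_1 + x_2 = 14 and x_1 = 6 → (6, 2)
  2x_1 + x_2 = 14 and x_2 = 14 → (0, 14)

Evaluating z = 4x_1 + 4x_2 at each vertex:
  (0, 0): z = 0
  (6, 0): z = 24
  (6, 2): z = 32
  (0, 14): z = 56

The maximum is at (0, 14) with z = 56.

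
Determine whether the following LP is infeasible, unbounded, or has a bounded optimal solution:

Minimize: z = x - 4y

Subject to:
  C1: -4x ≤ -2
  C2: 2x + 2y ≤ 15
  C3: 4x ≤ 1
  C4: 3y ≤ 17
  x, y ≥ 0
C3 requires 4x ≤ 1, while C1 (-4x ≤ -2) is equivalent to 4x ≥ 2. Together they would need 2 ≤ 4x ≤ 1, which is impossible since 2 > 1. No point satisfies all constraints.

The feasible region is empty; the LP is infeasible.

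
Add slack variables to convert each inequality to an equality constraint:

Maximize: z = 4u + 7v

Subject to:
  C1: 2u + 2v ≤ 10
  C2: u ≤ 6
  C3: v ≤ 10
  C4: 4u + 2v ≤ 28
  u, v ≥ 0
max z = 4u + 7v

s.t.
  2u + 2v + s1 = 10
  u + s2 = 6
  v + s3 = 10
  4u + 2v + s4 = 28
  u, v, s1, s2, s3, s4 ≥ 0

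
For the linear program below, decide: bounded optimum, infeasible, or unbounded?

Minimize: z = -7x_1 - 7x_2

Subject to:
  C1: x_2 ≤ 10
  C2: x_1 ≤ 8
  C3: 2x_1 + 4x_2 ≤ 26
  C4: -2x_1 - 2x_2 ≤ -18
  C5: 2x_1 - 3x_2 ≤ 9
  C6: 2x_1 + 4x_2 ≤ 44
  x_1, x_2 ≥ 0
The point (8, 2.5) satisfies every constraint, so the LP is feasible; the constraints give x_1 ≤ 8 and x_2 ≤ 10, which with x_1, x_2 ≥ 0 keep the feasible region inside a bounded box. A feasible, bounded LP attains a finite optimum at a vertex.

Feasible with finite optimum z* = -73.5 at (8, 2.5).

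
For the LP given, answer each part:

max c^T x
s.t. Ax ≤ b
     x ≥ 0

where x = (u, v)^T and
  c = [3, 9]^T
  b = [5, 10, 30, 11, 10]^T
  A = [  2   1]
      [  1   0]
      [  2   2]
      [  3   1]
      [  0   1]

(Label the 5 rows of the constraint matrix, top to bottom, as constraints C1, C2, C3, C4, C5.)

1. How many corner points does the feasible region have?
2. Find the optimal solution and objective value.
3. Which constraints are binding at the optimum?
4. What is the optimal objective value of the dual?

1. 3
2. u = 0, v = 5, z = 45
3. C1, u ≥ 0
4. 45 (by strong duality, equal to the primal optimum)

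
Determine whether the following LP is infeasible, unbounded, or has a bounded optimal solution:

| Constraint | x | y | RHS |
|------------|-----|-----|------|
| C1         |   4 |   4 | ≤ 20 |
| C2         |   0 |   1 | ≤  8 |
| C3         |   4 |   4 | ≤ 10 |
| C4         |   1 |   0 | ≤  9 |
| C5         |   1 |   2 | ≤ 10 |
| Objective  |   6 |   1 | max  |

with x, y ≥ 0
The point (2.5, 0) satisfies every constraint, so the LP is feasible; the constraints give x ≤ 9 and y ≤ 8, which with x, y ≥ 0 keep the feasible region inside a bounded box. A feasible, bounded LP attains a finite optimum at a vertex.

Evaluating z = 6x + y at each vertex:
  (0, 0): z = 0
  (2.5, 0): z = 15
  (0, 2.5): z = 2.5

Bounded optimum: z* = 15 at (2.5, 0).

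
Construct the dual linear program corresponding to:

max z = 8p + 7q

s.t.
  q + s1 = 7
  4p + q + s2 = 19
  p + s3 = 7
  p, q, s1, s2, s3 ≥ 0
Minimize: z = 7y1 + 19y2 + 7y3

Subject to:
  C1: -4y2 - y3 ≤ -8
  C2: -y1 - y2 ≤ -7
  y1, y2, y3 ≥ 0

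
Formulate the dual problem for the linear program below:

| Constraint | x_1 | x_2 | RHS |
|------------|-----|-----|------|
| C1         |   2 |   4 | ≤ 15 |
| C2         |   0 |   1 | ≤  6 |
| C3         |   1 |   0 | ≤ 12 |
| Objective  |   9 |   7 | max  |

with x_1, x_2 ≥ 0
Minimize: z = 15y1 + 6y2 + 12y3

Subject to:
  C1: -2y1 - y3 ≤ -9
  C2: -4y1 - y2 ≤ -7
  y1, y2, y3 ≥ 0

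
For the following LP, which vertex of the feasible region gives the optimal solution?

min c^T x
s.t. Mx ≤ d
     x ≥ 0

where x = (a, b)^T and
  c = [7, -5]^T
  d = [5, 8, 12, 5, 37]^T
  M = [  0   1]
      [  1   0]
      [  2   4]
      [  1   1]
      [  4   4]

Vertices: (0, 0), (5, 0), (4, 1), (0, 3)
(0, 3) with z = -15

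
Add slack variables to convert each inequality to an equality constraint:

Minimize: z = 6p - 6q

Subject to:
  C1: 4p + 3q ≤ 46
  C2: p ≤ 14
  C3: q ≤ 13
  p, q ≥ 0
min z = 6p - 6q

s.t.
  4p + 3q + s1 = 46
  p + s2 = 14
  q + s3 = 13
  p, q, s1, s2, s3 ≥ 0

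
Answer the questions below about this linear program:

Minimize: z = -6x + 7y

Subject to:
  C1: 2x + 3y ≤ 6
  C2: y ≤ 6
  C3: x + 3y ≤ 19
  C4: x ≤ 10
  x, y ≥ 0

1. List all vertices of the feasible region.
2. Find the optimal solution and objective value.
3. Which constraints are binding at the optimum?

1. (0, 0), (3, 0), (0, 2)
2. x = 3, y = 0, z = -18
3. C1, y ≥ 0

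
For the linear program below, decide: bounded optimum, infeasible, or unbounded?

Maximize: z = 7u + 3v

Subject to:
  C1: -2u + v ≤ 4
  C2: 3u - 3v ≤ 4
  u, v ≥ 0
Feasible point: (0, 0) satisfies every constraint, so the LP is feasible.
Direction d = (1, 1): for each constraint row a, a·d ≤ 0 —
  (-2)(1) + (1)(1) = -1 ≤ 0
  (3)(1) + (-3)(1) = 0 ≤ 0
and d ≥ 0, so (0, 0) + t·d stays feasible for every t ≥ 0. Along this ray z = 7u + 3v changes by 10 per unit t, so z → +∞.

The LP is unbounded; z can be made arbitrarily large.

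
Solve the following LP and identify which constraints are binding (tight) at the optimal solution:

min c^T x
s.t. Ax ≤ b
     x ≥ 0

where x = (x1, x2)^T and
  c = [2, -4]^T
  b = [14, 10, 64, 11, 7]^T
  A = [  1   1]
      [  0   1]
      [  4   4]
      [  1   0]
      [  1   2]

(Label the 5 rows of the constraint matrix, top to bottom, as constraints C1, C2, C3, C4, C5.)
Optimal: x1 = 0, x2 = 3.5
Binding: C5, x1 ≥ 0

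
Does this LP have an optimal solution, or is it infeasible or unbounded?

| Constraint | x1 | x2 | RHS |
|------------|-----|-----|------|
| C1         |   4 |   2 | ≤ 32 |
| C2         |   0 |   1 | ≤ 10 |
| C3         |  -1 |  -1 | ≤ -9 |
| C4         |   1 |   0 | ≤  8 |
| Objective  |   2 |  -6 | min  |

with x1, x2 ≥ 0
The point (0, 10) satisfies every constraint, so the LP is feasible; the constraints give x1 ≤ 8 and x2 ≤ 10, which with x1, x2 ≥ 0 keep the feasible region inside a bounded box. A feasible, bounded LP attains a finite optimum at a vertex.

The LP has an optimal solution: (0, 10) with z = -60.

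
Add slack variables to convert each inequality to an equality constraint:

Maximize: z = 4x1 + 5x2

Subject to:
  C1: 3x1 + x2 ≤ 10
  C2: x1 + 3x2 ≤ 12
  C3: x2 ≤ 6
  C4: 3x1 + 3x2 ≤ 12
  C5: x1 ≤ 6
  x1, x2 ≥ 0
max z = 4x1 + 5x2

s.t.
  3x1 + x2 + s1 = 10
  x1 + 3x2 + s2 = 12
  x2 + s3 = 6
  3x1 + 3x2 + s4 = 12
  x1 + s5 = 6
  x1, x2, s1, s2, s3, s4, s5 ≥ 0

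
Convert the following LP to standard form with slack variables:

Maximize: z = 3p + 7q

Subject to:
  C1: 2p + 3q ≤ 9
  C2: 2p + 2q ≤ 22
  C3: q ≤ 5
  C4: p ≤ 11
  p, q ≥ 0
max z = 3p + 7q

s.t.
  2p + 3q + s1 = 9
  2p + 2q + s2 = 22
  q + s3 = 5
  p + s4 = 11
  p, q, s1, s2, s3, s4 ≥ 0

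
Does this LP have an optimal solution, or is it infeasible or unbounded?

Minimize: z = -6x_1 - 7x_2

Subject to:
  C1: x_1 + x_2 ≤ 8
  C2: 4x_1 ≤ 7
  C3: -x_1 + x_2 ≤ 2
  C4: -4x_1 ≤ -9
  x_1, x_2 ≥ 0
C2 requires 4x_1 ≤ 7, while C4 (-4x_1 ≤ -9) is equivalent to 4x_1 ≥ 9. Together they would need 9 ≤ 4x_1 ≤ 7, which is impossible since 9 > 7. No point satisfies all constraints.

Infeasible: no point satisfies all constraints simultaneously.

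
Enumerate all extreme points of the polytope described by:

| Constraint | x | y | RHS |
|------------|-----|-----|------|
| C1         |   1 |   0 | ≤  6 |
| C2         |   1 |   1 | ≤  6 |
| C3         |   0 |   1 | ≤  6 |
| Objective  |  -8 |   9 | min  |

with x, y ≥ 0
Each vertex is the intersection of two constraint boundaries that also satisfies all remaining constraints:
  x = 0 and y = 0 → (0, 0)
  x = 6 and x + y = 6 → (6, 0)
  x + y = 6 and y = 6 → (0, 6)

Vertices: (0, 0), (6, 0), (0, 6)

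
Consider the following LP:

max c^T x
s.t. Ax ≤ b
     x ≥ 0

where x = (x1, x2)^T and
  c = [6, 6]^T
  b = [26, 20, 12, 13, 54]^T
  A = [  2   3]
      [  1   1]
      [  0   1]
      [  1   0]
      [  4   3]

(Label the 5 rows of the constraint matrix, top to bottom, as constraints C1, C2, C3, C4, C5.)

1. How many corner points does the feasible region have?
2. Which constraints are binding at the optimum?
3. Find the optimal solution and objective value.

1. 3
2. C1, C4, x2 ≥ 0
3. x1 = 13, x2 = 0, z = 78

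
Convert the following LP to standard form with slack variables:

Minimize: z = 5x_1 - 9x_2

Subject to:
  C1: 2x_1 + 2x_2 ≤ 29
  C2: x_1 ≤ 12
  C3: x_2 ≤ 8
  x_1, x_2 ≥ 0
min z = 5x_1 - 9x_2

s.t.
  2x_1 + 2x_2 + s1 = 29
  x_1 + s2 = 12
  x_2 + s3 = 8
  x_1, x_2, s1, s2, s3 ≥ 0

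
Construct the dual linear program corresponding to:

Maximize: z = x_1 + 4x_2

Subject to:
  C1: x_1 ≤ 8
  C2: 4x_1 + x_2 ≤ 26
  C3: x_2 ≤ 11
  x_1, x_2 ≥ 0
Minimize: z = 8y1 + 26y2 + 11y3

Subject to:
  C1: -y1 - 4y2 ≤ -1
  C2: -y2 - y3 ≤ -4
  y1, y2, y3 ≥ 0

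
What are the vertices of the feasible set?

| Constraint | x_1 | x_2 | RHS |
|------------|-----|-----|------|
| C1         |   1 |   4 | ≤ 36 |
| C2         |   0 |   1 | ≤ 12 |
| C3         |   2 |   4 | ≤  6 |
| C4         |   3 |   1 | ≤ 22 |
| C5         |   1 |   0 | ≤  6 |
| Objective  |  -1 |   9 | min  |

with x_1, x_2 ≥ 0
Each vertex is the intersection of two constraint boundaries that also satisfies all remaining constraints:
  x_1 = 0 and x_2 = 0 → (0, 0)
  2x_1 + 4x_2 = 6 and x_2 = 0 → (3, 0)
  2x_1 + 4x_2 = 6 and x_1 = 0 → (0, 1.5)

Vertices: (0, 0), (3, 0), (0, 1.5)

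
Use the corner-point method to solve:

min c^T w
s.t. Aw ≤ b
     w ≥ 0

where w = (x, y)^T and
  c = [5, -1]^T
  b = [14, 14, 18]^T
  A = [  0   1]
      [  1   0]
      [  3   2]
x = 0, y = 9, z = -9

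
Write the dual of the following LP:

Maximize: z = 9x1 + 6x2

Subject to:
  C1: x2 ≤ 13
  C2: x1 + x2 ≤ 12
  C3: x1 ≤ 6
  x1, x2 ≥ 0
Minimize: z = 13y1 + 12y2 + 6y3

Subject to:
  C1: -y2 - y3 ≤ -9
  C2: -y1 - y2 ≤ -6
  y1, y2, y3 ≥ 0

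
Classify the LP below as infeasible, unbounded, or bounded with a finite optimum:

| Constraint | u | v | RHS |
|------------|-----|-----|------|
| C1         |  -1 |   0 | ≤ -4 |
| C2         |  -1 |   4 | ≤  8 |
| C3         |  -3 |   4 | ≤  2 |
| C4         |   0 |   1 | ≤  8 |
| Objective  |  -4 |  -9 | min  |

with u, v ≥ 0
Feasible point: (4, 0) satisfies every constraint, so the LP is feasible.
Direction d = (1, 0): for each constraint row a, a·d ≤ 0 —
  (-1)(1) + (0)(0) = -1 ≤ 0
  (-1)(1) + (4)(0) = -1 ≤ 0
  (-3)(1) + (4)(0) = -3 ≤ 0
  (0)(1) + (1)(0) = 0 ≤ 0
and d ≥ 0, so (4, 0) + t·d stays feasible for every t ≥ 0. Along this ray z = -4u - 9v changes by -4 per unit t, so z → −∞.

The LP is unbounded; z can be made arbitrarily small.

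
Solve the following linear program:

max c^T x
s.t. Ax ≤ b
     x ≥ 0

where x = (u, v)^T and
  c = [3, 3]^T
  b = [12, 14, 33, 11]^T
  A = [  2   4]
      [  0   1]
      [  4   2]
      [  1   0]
Each vertex is the intersection of two constraint boundaries that also satisfies all remaining constraints:
  u = 0 and v = 0 → (0, 0)
  2u + 4v = 12 and v = 0 → (6, 0)
  2u + 4v = 12 and u = 0 → (0, 3)

Evaluating z = 3u + 3v at each vertex:
  (0, 0): z = 0
  (6, 0): z = 18
  (0, 3): z = 9

The maximum is at (6, 0) with z = 18.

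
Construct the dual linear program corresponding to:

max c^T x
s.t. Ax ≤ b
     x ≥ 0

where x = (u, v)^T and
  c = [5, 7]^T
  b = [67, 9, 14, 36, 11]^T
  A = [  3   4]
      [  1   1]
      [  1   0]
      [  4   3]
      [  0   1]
Minimize: z = 67y1 + 9y2 + 14y3 + 36y4 + 11y5

Subject to:
  C1: -3y1 - y2 - y3 - 4y4 ≤ -5
  C2: -4y1 - y2 - 3y4 - y5 ≤ -7
  y1, y2, y3, y4, y5 ≥ 0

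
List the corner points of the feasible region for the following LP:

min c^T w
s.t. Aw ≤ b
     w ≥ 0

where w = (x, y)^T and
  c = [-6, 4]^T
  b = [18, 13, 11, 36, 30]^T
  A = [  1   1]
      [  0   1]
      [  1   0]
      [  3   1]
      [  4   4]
Each vertex is the intersection of two constraint boundaries that also satisfies all remaining constraints:
  x = 0 and y = 0 → (0, 0)
  4x + 4y = 30 and y = 0 → (7.5, 0)
  4x + 4y = 30 and x = 0 → (0, 7.5)

Vertices: (0, 0), (7.5, 0), (0, 7.5)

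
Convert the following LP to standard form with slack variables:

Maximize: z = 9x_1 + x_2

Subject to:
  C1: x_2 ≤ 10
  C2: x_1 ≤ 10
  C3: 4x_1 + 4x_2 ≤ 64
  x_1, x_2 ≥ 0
max z = 9x_1 + x_2

s.t.
  x_2 + s1 = 10
  x_1 + s2 = 10
  4x_1 + 4x_2 + s3 = 64
  x_1, x_2, s1, s2, s3 ≥ 0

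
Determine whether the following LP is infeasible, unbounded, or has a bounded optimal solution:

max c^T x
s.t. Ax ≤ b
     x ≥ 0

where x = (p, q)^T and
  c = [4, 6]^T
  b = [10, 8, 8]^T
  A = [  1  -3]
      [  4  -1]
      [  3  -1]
Feasible point: (0, 0) satisfies every constraint, so the LP is feasible.
Direction d = (0, 1): for each constraint row a, a·d ≤ 0 —
  (1)(0) + (-3)(1) = -3 ≤ 0
  (4)(0) + (-1)(1) = -1 ≤ 0
  (3)(0) + (-1)(1) = -1 ≤ 0
and d ≥ 0, so (0, 0) + t·d stays feasible for every t ≥ 0. Along this ray z = 4p + 6q changes by 6 per unit t, so z → +∞.

Unbounded: there is a feasible ray along which z → +∞.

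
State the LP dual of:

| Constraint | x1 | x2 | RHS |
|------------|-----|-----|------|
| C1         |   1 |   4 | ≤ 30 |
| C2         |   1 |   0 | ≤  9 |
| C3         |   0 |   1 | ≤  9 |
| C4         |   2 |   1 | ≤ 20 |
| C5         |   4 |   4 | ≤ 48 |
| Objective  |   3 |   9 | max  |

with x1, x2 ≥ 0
Minimize: z = 30y1 + 9y2 + 9y3 + 20y4 + 48y5

Subject to:
  C1: -y1 - y2 - 2y4 - 4y5 ≤ -3
  C2: -4y1 - y3 - y4 - 4y5 ≤ -9
  y1, y2, y3, y4, y5 ≥ 0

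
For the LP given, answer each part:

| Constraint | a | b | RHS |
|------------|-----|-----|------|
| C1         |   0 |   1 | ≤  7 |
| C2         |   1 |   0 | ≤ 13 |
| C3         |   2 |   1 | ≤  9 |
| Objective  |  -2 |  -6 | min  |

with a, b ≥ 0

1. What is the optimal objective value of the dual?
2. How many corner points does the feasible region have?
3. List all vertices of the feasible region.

1. -44 (by strong duality, equal to the primal optimum)
2. 4
3. (0, 0), (4.5, 0), (1, 7), (0, 7)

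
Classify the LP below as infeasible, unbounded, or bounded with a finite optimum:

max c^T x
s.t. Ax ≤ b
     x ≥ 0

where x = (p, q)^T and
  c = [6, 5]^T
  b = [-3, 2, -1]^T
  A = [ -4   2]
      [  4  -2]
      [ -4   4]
One constraint requires 4p - 2q ≤ 2, while the constraint -4p + 2q ≤ -3 is equivalent to 4p - 2q ≥ 3. Together they would need 3 ≤ 4p - 2q ≤ 2, which is impossible since 3 > 2. No point satisfies all constraints.

Infeasible: no point satisfies all constraints simultaneously.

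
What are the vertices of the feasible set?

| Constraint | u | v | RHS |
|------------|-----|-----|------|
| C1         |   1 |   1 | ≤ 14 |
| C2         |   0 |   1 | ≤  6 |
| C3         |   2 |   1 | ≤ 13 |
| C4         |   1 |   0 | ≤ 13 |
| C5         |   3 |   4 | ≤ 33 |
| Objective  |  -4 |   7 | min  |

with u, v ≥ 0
Each vertex is the intersection of two constraint boundaries that also satisfies all remaining constraints:
  u = 0 and v = 0 → (0, 0)
  2u + v = 13 and v = 0 → (6.5, 0)
  2u + v = 13 and 3u + 4v = 33 → (3.8, 5.4)
  v = 6 and 3u + 4v = 33 → (3, 6)
  v = 6 and u = 0 → (0, 6)

Vertices: (0, 0), (6.5, 0), (3.8, 5.4), (3, 6), (0, 6)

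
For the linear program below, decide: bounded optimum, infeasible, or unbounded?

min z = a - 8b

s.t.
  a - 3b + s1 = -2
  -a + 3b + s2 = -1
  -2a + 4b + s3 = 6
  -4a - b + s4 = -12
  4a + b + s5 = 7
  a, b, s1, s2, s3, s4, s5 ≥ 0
The row a - 3b + s1 = -2 with s1 ≥ 0 requires a - 3b ≤ -2, while the row -a + 3b + s2 = -1 with s2 ≥ 0 is equivalent to a - 3b ≥ 1. Together they would need 1 ≤ a - 3b ≤ -2, which is impossible since 1 > -2. No point satisfies all constraints.

The feasible region is empty; the LP is infeasible.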